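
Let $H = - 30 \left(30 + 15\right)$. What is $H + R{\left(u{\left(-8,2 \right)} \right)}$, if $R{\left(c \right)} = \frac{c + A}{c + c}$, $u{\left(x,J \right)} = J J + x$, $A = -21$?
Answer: $- \frac{10775}{8} \approx -1346.9$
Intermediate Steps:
$H = -1350$ ($H = \left(-30\right) 45 = -1350$)
$u{\left(x,J \right)} = x + J^{2}$ ($u{\left(x,J \right)} = J^{2} + x = x + J^{2}$)
$R{\left(c \right)} = \frac{-21 + c}{2 c}$ ($R{\left(c \right)} = \frac{c - 21}{c + c} = \frac{-21 + c}{2 c}$)
$H + R{\left(u{\left(-8,2 \right)} \right)} = -1350 + \frac{-21 - \left(8 - 2^{2}\right)}{2 \left(-8 + 2^{2}\right)} = -1350 + \frac{-21 + \left(-8 + 4\right)}{2 \left(-8 + 4\right)} = -1350 + \frac{-21 - 4}{2 \left(-4\right)} = -1350 + \frac{1}{2} \left(- \frac{1}{4}\right) \left(-25\right) = -1350 + \frac{25}{8} = - \frac{10775}{8}$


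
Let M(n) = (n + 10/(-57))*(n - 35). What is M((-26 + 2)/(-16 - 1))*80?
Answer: -54724640/16473 ≈ -3322.1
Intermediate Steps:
M(n) = (-35 + n)*(-10/57 + n) (M(n) = (n + 10*(-1/57))*(-35 + n) = (n - 10/57)*(-35 + n) = (-10/57 + n)*(-35 + n) = (-35 + n)*(-10/57 + n))
M((-26 + 2)/(-16 - 1))*80 = (350/57 + ((-26 + 2)/(-16 - 1))² - 2005*(-26 + 2)/(57*(-16 - 1)))*80 = (350/57 + (-24/(-17))² - (-16040)/(19*(-17)))*80 = (350/57 + (-24*(-1/17))² - (-16040)*(-1)/(19*17))*80 = (350/57 + (24/17)² - 2005/57*24/17)*80 = (350/57 + 576/289 - 16040/323)*80 = -684058/16473*80 = -54724640/16473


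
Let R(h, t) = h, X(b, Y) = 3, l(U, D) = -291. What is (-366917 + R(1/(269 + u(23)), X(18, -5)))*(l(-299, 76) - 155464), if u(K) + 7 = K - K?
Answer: 14973079066015/262 ≈ 5.7149e+10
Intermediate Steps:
u(K) = -7 (u(K) = -7 + (K - K) = -7 + 0 = -7)
(-366917 + R(1/(269 + u(23)), X(18, -5)))*(l(-299, 76) - 155464) = (-366917 + 1/(269 - 7))*(-291 - 155464) = (-366917 + 1/262)*(-155755) = -96132253/262*(-155755) = 14973079066015/262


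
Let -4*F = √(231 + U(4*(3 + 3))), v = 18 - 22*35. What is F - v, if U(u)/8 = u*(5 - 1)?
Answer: 752 - 3*√111/4 ≈ 744.10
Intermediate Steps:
U(u) = 32*u (U(u) = 8*(u*(5 - 1)) = 8*(u*4) = 8*(4*u) = 32*u)
v = -752 (v = 18 - 770 = -752)
F = -3*√111/4 (F = -√(231 + 32*(4*(3 + 3)))/4 = -√(231 + 32*(4*6))/4 = -√(231 + 32*24)/4 = -√(231 + 768)/4 = -3*√111/4 ≈ -7.9017)
F - v = -3*√111/4 - 1*(-752) = -3*√111/4 + 752 = 752 - 3*√111/4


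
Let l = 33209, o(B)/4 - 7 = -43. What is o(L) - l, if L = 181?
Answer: -33353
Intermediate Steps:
o(B) = -144 (o(B) = 28 + 4*(-43) = 28 - 172 = -144)
o(L) - l = -144 - 1*33209 = -144 - 33209 = -33353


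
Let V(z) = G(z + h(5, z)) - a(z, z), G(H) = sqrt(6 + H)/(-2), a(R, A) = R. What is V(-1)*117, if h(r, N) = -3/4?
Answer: 117 - 117*sqrt(17)/4 ≈ -3.6008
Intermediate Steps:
h(r, N) = -3/4 (h(r, N) = -3*1/4 = -3/4)
G(H) = -sqrt(6 + H)/2 (G(H) = sqrt(6 + H)*(-1/2) = -sqrt(6 + H)/2)
V(z) = -z - sqrt(21/4 + z)/2 (V(z) = -sqrt(6 + (z - 3/4))/2 - z = -sqrt(6 + (-3/4 + z))/2 - z = -sqrt(21/4 + z)/2 - z = -z - sqrt(21/4 + z)/2)
V(-1)*117 = (-1*(-1) - sqrt(21 + 4*(-1))/4)*117 = (1 - sqrt(21 - 4)/4)*117 = (1 - sqrt(17)/4)*117 = 117 - 117*sqrt(17)/4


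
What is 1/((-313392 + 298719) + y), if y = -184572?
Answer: -1/199245 ≈ -5.0189e-6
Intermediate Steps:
1/((-313392 + 298719) + y) = 1/((-313392 + 298719) - 184572) = 1/(-14673 - 184572) = 1/(-199245) = -1/199245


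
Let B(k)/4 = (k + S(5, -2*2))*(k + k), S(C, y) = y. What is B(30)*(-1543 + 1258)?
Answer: -1778400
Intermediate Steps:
B(k) = 8*k*(-4 + k) (B(k) = 4*((k - 2*2)*(k + k)) = 4*((k - 4)*(2*k)) = 4*((-4 + k)*(2*k)) = 4*(2*k*(-4 + k)) = 8*k*(-4 + k))
B(30)*(-1543 + 1258) = (8*30*(-4 + 30))*(-1543 + 1258) = (8*30*26)*(-285) = 6240*(-285) = -1778400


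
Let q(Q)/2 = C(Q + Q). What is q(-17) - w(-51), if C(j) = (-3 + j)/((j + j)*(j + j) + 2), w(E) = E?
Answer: 117926/2313 ≈ 50.984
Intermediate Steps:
C(j) = (-3 + j)/(2 + 4*j²) (C(j) = (-3 + j)/((2*j)*(2*j) + 2) = (-3 + j)/(4*j² + 2) = (-3 + j)/(2 + 4*j²))
q(Q) = (-3 + 2*Q)/(1 + 8*Q²) (q(Q) = 2*((-3 + (Q + Q))/(2*(1 + 2*(Q + Q)²))) = 2*((-3 + 2*Q)/(2*(1 + 2*(2*Q)²))) = 2*((-3 + 2*Q)/(2*(1 + 2*(4*Q²)))) = 2*((-3 + 2*Q)/(2*(1 + 8*Q²))) = (-3 + 2*Q)/(1 + 8*Q²))
q(-17) - w(-51) = (-3 + 2*(-17))/(1 + 8*(-17)²) - 1*(-51) = (-3 - 34)/(1 + 8*289) + 51 = -37/(1 + 2312) + 51 = -37/2313 + 51 = 117926/2313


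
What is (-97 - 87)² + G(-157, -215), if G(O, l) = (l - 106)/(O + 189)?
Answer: 1083071/32 ≈ 33846.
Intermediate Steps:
G(O, l) = (-106 + l)/(189 + O)
(-97 - 87)² + G(-157, -215) = (-97 - 87)² + (-106 - 215)/(189 - 157) = (-184)² - 321/32 = 33856 + (1/32)*(-321) = 33856 - 321/32 = 1083071/32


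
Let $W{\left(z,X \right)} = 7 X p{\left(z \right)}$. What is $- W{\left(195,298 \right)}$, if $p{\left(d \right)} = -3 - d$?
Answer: $413028$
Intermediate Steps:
$W{\left(z,X \right)} = 7 X \left(-3 - z\right)$
$- W{\left(195,298 \right)} = - \left(-7\right) 298 \left(3 + 195\right) = - \left(-7\right) 298 \cdot 198 = \left(-1\right) \left(-413028\right) = 413028$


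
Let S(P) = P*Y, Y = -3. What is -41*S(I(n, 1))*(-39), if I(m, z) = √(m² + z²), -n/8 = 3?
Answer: -4797*√577 ≈ -1.1523e+5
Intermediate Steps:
n = -24 (n = -8*3 = -24)
S(P) = -3*P (S(P) = P*(-3) = -3*P)
-41*S(I(n, 1))*(-39) = -(-123)*√((-24)² + 1²)*(-39) = -(-123)*√(576 + 1)*(-39) = -(-123)*√577*(-39) = (123*√577)*(-39) = -4797*√577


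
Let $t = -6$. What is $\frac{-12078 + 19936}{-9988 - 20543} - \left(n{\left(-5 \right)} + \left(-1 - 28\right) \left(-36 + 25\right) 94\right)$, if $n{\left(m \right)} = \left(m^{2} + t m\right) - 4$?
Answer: $- \frac{917067505}{30531} \approx -30037.0$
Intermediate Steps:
$n{\left(m \right)} = -4 + m^{2} - 6 m$ ($n{\left(m \right)} = \left(m^{2} - 6 m\right) - 4 = -4 + m^{2} - 6 m$)
$\frac{-12078 + 19936}{-9988 - 20543} - \left(n{\left(-5 \right)} + \left(-1 - 28\right) \left(-36 + 25\right) 94\right) = \frac{-12078 + 19936}{-9988 - 20543} - \left(\left(-4 + \left(-5\right)^{2} - -30\right) + \left(-1 - 28\right) \left(-36 + 25\right) 94\right) = \frac{7858}{-30531} - \left(\left(-4 + 25 + 30\right) + \left(-29\right) \left(-11\right) 94\right) = 7858 \left(- \frac{1}{30531}\right) - \left(51 + 319 \cdot 94\right) = - \frac{7858}{30531} - \left(51 + 29986\right) = - \frac{7858}{30531} - 30037 = - \frac{917067505}{30531}$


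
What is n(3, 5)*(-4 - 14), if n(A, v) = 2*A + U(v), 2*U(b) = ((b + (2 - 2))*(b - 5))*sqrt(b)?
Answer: -108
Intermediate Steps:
U(b) = b**(3/2)*(-5 + b)/2 (U(b) = (((b + (2 - 2))*(b - 5))*sqrt(b))/2 = (((b + 0)*(-5 + b))*sqrt(b))/2 = ((b*(-5 + b))*sqrt(b))/2 = (b**(3/2)*(-5 + b))/2 = b**(3/2)*(-5 + b)/2)
n(A, v) = 2*A + v**(3/2)*(-5 + v)/2
n(3, 5)*(-4 - 14) = (2*3 + 5**(3/2)*(-5 + 5)/2)*(-4 - 14) = (6 + (1/2)*(5*sqrt(5))*0)*(-18) = (6 + 0)*(-18) = 6*(-18) = -108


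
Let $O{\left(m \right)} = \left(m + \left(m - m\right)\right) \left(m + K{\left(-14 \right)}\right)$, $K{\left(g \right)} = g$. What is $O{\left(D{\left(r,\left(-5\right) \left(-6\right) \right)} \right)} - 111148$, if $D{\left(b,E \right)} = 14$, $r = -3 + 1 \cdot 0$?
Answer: $-111148$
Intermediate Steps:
$r = -3$ ($r = -3 + 0 = -3$)
$O{\left(m \right)} = m \left(-14 + m\right)$ ($O{\left(m \right)} = \left(m + \left(m - m\right)\right) \left(m - 14\right) = \left(m + 0\right) \left(-14 + m\right) = m \left(-14 + m\right)$)
$O{\left(D{\left(r,\left(-5\right) \left(-6\right) \right)} \right)} - 111148 = 14 \left(-14 + 14\right) - 111148 = 14 \cdot 0 - 111148 = 0 - 111148 = -111148$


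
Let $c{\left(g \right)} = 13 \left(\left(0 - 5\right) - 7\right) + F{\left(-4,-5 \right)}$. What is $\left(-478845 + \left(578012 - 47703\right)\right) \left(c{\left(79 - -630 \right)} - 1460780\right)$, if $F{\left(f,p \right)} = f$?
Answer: $-75185816160$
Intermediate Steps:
$c{\left(g \right)} = -160$ ($c{\left(g \right)} = 13 \left(\left(0 - 5\right) - 7\right) - 4 = 13 \left(-5 - 7\right) - 4 = 13 \left(-12\right) - 4 = -156 - 4 = -160$)
$\left(-478845 + \left(578012 - 47703\right)\right) \left(c{\left(79 - -630 \right)} - 1460780\right) = \left(-478845 + \left(578012 - 47703\right)\right) \left(-160 - 1460780\right) = \left(-478845 + 530309\right) \left(-1460940\right) = 51464 \left(-1460940\right) = -75185816160$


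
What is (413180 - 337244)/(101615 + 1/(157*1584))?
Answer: 18884371968/25270431121 ≈ 0.74729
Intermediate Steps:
(413180 - 337244)/(101615 + 1/(157*1584)) = 75936/(101615 + 1/248688) = 75936/(25270431121/248688) = 75936*(248688/25270431121) = 18884371968/25270431121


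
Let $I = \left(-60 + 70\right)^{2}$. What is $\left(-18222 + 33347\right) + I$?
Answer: $15225$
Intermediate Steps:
$I = 100$ ($I = 10^{2} = 100$)
$\left(-18222 + 33347\right) + I = \left(-18222 + 33347\right) + 100 = 15125 + 100 = 15225$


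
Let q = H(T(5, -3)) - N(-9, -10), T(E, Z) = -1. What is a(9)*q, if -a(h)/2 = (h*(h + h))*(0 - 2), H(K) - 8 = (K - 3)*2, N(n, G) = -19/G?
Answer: -6156/5 ≈ -1231.2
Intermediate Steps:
H(K) = 2 + 2*K (H(K) = 8 + (K - 3)*2 = 8 + (-3 + K)*2 = 8 + (-6 + 2*K) = 2 + 2*K)
a(h) = 8*h**2 (a(h) = -2*h*(h + h)*(0 - 2) = -2*h*(2*h)*(-2) = -2*2*h**2*(-2) = -(-8)*h**2 = 8*h**2)
q = -19/10 (q = (2 + 2*(-1)) - (-19)/(-10) = (2 - 2) - (-19)*(-1)/10 = 0 - 1*19/10 = 0 - 19/10 = -19/10 ≈ -1.9000)
a(9)*q = (8*9**2)*(-19/10) = (8*81)*(-19/10) = 648*(-19/10) = -6156/5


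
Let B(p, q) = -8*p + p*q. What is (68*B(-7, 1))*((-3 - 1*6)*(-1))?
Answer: 29988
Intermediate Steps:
(68*B(-7, 1))*((-3 - 1*6)*(-1)) = (68*(-7*(-8 + 1)))*((-3 - 1*6)*(-1)) = (68*(-7*(-7)))*((-3 - 6)*(-1)) = (68*49)*(-9*(-1)) = 3332*9 = 29988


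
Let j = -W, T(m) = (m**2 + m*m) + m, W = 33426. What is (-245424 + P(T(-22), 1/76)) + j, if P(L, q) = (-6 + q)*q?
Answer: -1610638055/5776 ≈ -2.7885e+5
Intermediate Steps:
T(m) = m + 2*m**2 (T(m) = (m**2 + m**2) + m = 2*m**2 + m = m + 2*m**2)
P(L, q) = q*(-6 + q)
j = -33426 (j = -1*33426 = -33426)
(-245424 + P(T(-22), 1/76)) + j = (-245424 + (-6 + 1/76)/76) - 33426 = (-245424 + (1/76)*(-455/76)) - 33426 = (-245424 - 455/5776) - 33426 = -1417569479/5776 - 33426 = -1610638055/5776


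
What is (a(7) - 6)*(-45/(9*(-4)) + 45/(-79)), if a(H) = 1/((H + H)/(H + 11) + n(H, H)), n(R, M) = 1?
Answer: -18705/5056 ≈ -3.6996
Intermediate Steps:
a(H) = 1/(1 + 2*H/(11 + H)) (a(H) = 1/((H + H)/(H + 11) + 1) = 1/((2*H)/(11 + H) + 1) = 1/(2*H/(11 + H) + 1) = 1/(1 + 2*H/(11 + H)))
(a(7) - 6)*(-45/(9*(-4)) + 45/(-79)) = ((11 + 7)/(11 + 3*7) - 6)*(-45/(9*(-4)) + 45/(-79)) = (18/(11 + 21) - 6)*(-45/(-36) + 45*(-1/79)) = (18/32 - 6)*(-45*(-1/36) - 45/79) = ((1/32)*18 - 6)*(5/4 - 45/79) = (9/16 - 6)*(215/316) = -87/16*215/316 = -18705/5056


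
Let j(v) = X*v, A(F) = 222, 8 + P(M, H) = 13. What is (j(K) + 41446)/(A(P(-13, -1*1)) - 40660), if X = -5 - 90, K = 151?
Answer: -27101/40438 ≈ -0.67019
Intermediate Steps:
P(M, H) = 5 (P(M, H) = -8 + 13 = 5)
X = -95
j(v) = -95*v
(j(K) + 41446)/(A(P(-13, -1*1)) - 40660) = (-95*151 + 41446)/(222 - 40660) = (-14345 + 41446)/(-40438) = 27101*(-1/40438) = -27101/40438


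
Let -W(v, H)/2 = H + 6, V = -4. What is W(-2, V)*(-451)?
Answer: 1804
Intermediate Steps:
W(v, H) = -12 - 2*H (W(v, H) = -2*(H + 6) = -2*(6 + H) = -12 - 2*H)
W(-2, V)*(-451) = (-12 - 2*(-4))*(-451) = (-12 + 8)*(-451) = -4*(-451) = 1804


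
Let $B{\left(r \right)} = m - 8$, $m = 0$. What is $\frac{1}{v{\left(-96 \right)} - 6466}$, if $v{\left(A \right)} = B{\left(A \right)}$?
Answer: $- \frac{1}{6474} \approx -0.00015446$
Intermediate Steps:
$B{\left(r \right)} = -8$ ($B{\left(r \right)} = 0 - 8 = -8$)
$v{\left(A \right)} = -8$
$\frac{1}{v{\left(-96 \right)} - 6466} = \frac{1}{-8 - 6466} = \frac{1}{-6474} = - \frac{1}{6474}$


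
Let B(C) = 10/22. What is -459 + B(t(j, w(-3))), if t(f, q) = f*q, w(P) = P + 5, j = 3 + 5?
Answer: -5044/11 ≈ -458.55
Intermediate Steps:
j = 8
w(P) = 5 + P
B(C) = 5/11 (B(C) = 10*(1/22) = 5/11)
-459 + B(t(j, w(-3))) = -459 + 5/11 = -5044/11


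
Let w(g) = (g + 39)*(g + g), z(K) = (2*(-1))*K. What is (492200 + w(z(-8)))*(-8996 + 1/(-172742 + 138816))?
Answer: -75377875393060/16963 ≈ -4.4437e+9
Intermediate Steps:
z(K) = -2*K
w(g) = 2*g*(39 + g) (w(g) = (39 + g)*(2*g) = 2*g*(39 + g))
(492200 + w(z(-8)))*(-8996 + 1/(-172742 + 138816)) = (492200 + 2*(-2*(-8))*(39 - 2*(-8)))*(-8996 + 1/(-172742 + 138816)) = (492200 + 2*16*(39 + 16))*(-8996 + 1/(-33926)) = (492200 + 2*16*55)*(-8996 - 1/33926) = (492200 + 1760)*(-305198297/33926) = 493960*(-305198297/33926) = -75377875393060/16963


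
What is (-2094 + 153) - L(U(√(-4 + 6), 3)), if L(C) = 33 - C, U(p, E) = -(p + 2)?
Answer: -1976 - √2 ≈ -1977.4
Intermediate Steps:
U(p, E) = -2 - p (U(p, E) = -(2 + p) = -2 - p)
(-2094 + 153) - L(U(√(-4 + 6), 3)) = (-2094 + 153) - (33 - (-2 - √(-4 + 6))) = -1941 - (33 - (-2 - √2)) = -1941 - (33 + (2 + √2)) = -1941 - (35 + √2) = -1941 + (-35 - √2) = -1976 - √2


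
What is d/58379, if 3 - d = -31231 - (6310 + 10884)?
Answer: 48428/58379 ≈ 0.82955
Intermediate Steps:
d = 48428 (d = 3 - (-31231 - (6310 + 10884)) = 3 - (-31231 - 1*17194) = 3 - (-31231 - 17194) = 3 - 1*(-48425) = 3 + 48425 = 48428)
d/58379 = 48428/58379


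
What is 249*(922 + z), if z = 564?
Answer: 370014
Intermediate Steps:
249*(922 + z) = 249*(922 + 564) = 249*1486 = 370014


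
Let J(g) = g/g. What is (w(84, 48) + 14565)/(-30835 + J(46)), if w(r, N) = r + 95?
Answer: -7372/15417 ≈ -0.47817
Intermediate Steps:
J(g) = 1
w(r, N) = 95 + r
(w(84, 48) + 14565)/(-30835 + J(46)) = ((95 + 84) + 14565)/(-30835 + 1) = (179 + 14565)/(-30834) = 14744*(-1/30834) = -7372/15417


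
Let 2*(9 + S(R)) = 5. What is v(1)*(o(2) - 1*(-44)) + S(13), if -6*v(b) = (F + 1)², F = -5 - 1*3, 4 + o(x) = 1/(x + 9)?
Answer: -3673/11 ≈ -333.91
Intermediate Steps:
S(R) = -13/2 (S(R) = -9 + (½)*5 = -9 + 5/2 = -13/2)
o(x) = -4 + 1/(9 + x) (o(x) = -4 + 1/(x + 9) = -4 + 1/(9 + x))
F = -8 (F = -5 - 3 = -8)
v(b) = -49/6 (v(b) = -(-8 + 1)²/6 = -⅙*(-7)² = -⅙*49 = -49/6)
v(1)*(o(2) - 1*(-44)) + S(13) = -49*((-35 - 4*2)/(9 + 2) - 1*(-44))/6 - 13/2 = -49*((-35 - 8)/11 + 44)/6 - 13/2 = -49*((1/11)*(-43) + 44)/6 - 13/2 = -49*(-43/11 + 44)/6 - 13/2 = -49/6*441/11 - 13/2 = -7203/22 - 13/2 = -3673/11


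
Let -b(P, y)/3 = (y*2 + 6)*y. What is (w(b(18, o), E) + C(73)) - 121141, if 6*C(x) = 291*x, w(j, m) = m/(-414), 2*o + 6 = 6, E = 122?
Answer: -48686729/414 ≈ -1.1760e+5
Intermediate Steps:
o = 0 (o = -3 + (1/2)*6 = -3 + 3 = 0)
b(P, y) = -3*y*(6 + 2*y) (b(P, y) = -3*(y*2 + 6)*y = -3*(2*y + 6)*y = -3*(6 + 2*y)*y = -3*y*(6 + 2*y))
w(j, m) = -m/414 (w(j, m) = m*(-1/414) = -m/414)
C(x) = 97*x/2 (C(x) = (291*x)/6 = 97*x/2)
(w(b(18, o), E) + C(73)) - 121141 = (-1/414*122 + (97/2)*73) - 121141 = (-61/207 + 7081/2) - 121141 = 1465645/414 - 121141 = -48686729/414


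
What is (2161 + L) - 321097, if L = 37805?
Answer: -281131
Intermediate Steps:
(2161 + L) - 321097 = (2161 + 37805) - 321097 = 39966 - 321097 = -281131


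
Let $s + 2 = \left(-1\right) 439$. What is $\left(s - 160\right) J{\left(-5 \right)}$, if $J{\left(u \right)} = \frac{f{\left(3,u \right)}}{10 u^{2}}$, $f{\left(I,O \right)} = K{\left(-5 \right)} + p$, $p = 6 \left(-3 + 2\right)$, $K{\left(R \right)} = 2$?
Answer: $\frac{1202}{125} \approx 9.616$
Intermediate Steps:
$s = -441$ ($s = -2 - 439 = -441$)
$p = -6$ ($p = 6 \left(-1\right) = -6$)
$f{\left(I,O \right)} = -4$ ($f{\left(I,O \right)} = 2 - 6 = -4$)
$J{\left(u \right)} = - \frac{2}{5 u^{2}}$ ($J{\left(u \right)} = - \frac{4}{10 u^{2}} = - 4 \frac{1}{10 u^{2}} = - \frac{2}{5 u^{2}}$)
$\left(s - 160\right) J{\left(-5 \right)} = \left(-441 - 160\right) \left(- \frac{2}{5 \cdot 25}\right) = - 601 \left(\left(- \frac{2}{5}\right) \frac{1}{25}\right) = \left(-601\right) \left(- \frac{2}{125}\right) = \frac{1202}{125}$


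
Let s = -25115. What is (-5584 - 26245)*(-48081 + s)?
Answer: 2329755484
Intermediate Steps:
(-5584 - 26245)*(-48081 + s) = (-5584 - 26245)*(-48081 - 25115) = -31829*(-73196) = 2329755484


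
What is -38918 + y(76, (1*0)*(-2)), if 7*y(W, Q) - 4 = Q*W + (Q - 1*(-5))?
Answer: -272417/7 ≈ -38917.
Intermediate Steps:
y(W, Q) = 9/7 + Q/7 + Q*W/7 (y(W, Q) = 4/7 + (Q*W + (Q - 1*(-5)))/7 = 4/7 + (Q*W + (Q + 5))/7 = 4/7 + (Q*W + (5 + Q))/7 = 4/7 + (5 + Q + Q*W)/7 = 4/7 + (5/7 + Q/7 + Q*W/7) = 9/7 + Q/7 + Q*W/7)
-38918 + y(76, (1*0)*(-2)) = -38918 + (9/7 + ((1*0)*(-2))/7 + (1/7)*((1*0)*(-2))*76) = -38918 + (9/7 + (0*(-2))/7 + (1/7)*(0*(-2))*76) = -38918 + (9/7 + (1/7)*0 + (1/7)*0*76) = -38918 + (9/7 + 0 + 0) = -38918 + 9/7 = -272417/7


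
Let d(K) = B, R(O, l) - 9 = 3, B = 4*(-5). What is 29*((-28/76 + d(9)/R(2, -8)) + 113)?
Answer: 183425/57 ≈ 3218.0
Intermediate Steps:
B = -20
R(O, l) = 12 (R(O, l) = 9 + 3 = 12)
d(K) = -20
29*((-28/76 + d(9)/R(2, -8)) + 113) = 29*((-28/76 - 20/12) + 113) = 29*((-28*1/76 - 20*1/12) + 113) = 29*((-7/19 - 5/3) + 113) = 29*(-116/57 + 113) = 29*(6325/57) = 183425/57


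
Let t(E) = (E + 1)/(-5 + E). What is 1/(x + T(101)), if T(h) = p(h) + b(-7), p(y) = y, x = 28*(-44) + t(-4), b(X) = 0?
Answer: -3/3392 ≈ -0.00088443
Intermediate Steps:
t(E) = (1 + E)/(-5 + E)
x = -3695/3 (x = 28*(-44) + (1 - 4)/(-5 - 4) = -1232 - 3/(-9) = -1232 - 1/9*(-3) = -1232 + 1/3 = -3695/3 ≈ -1231.7)
T(h) = h (T(h) = h + 0 = h)
1/(x + T(101)) = 1/(-3695/3 + 101) = 1/(-3392/3) = -3/3392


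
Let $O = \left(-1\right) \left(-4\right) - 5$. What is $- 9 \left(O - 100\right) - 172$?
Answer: $737$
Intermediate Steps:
$O = -1$ ($O = 4 - 5 = -1$)
$- 9 \left(O - 100\right) - 172 = - 9 \left(-1 - 100\right) - 172 = \left(-9\right) \left(-101\right) - 172 = 909 - 172 = 737$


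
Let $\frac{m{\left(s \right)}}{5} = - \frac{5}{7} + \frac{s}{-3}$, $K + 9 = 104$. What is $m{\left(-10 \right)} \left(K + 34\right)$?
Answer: $\frac{11825}{7} \approx 1689.3$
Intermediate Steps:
$K = 95$ ($K = -9 + 104 = 95$)
$m{\left(s \right)} = - \frac{25}{7} - \frac{5 s}{3}$ ($m{\left(s \right)} = 5 \left(- \frac{5}{7} + \frac{s}{-3}\right) = 5 \left(\left(-5\right) \frac{1}{7} + s \left(- \frac{1}{3}\right)\right) = 5 \left(- \frac{5}{7} - \frac{s}{3}\right) = - \frac{25}{7} - \frac{5 s}{3}$)
$m{\left(-10 \right)} \left(K + 34\right) = \left(- \frac{25}{7} - - \frac{50}{3}\right) \left(95 + 34\right) = \left(- \frac{25}{7} + \frac{50}{3}\right) 129 = \frac{275}{21} \cdot 129 = \frac{11825}{7}$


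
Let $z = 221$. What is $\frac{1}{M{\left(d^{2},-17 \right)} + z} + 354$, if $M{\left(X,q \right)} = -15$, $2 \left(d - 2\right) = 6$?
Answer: $\frac{72925}{206} \approx 354.0$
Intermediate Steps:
$d = 5$ ($d = 2 + \frac{1}{2} \cdot 6 = 2 + 3 = 5$)
$\frac{1}{M{\left(d^{2},-17 \right)} + z} + 354 = \frac{1}{-15 + 221} + 354 = \frac{1}{206} + 354 = \frac{72925}{206}$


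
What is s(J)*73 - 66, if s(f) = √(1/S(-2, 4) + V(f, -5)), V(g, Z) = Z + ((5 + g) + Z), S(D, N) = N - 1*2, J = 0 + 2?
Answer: -66 + 73*I*√10/2 ≈ -66.0 + 115.42*I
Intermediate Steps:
J = 2
S(D, N) = -2 + N (S(D, N) = N - 2 = -2 + N)
V(g, Z) = 5 + g + 2*Z (V(g, Z) = Z + (5 + Z + g) = 5 + g + 2*Z)
s(f) = √(-9/2 + f) (s(f) = √(1/(-2 + 4) + (5 + f + 2*(-5))) = √(1/2 + (5 + f - 10)) = √(½ + (-5 + f)) = √(-9/2 + f))
s(J)*73 - 66 = (√(-18 + 4*2)/2)*73 - 66 = (√(-18 + 8)/2)*73 - 66 = (√(-10)/2)*73 - 66 = ((I*√10)/2)*73 - 66 = (I*√10/2)*73 - 66 = 73*I*√10/2 - 66 = -66 + 73*I*√10/2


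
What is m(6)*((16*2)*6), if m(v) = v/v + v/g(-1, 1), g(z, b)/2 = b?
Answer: 768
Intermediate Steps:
g(z, b) = 2*b
m(v) = 1 + v/2 (m(v) = v/v + v/((2*1)) = 1 + v/2)
m(6)*((16*2)*6) = (1 + (½)*6)*((16*2)*6) = (1 + 3)*(32*6) = 4*192 = 768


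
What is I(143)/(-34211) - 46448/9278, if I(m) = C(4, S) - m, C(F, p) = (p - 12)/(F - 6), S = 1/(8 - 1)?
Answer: -11114325455/2221867606 ≈ -5.0022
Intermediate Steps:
S = ⅐ (S = 1/7 = ⅐ ≈ 0.14286)
C(F, p) = (-12 + p)/(-6 + F)
I(m) = 83/14 - m (I(m) = (-12 + ⅐)/(-6 + 4) - m = -83/7/(-2) - m = -½*(-83/7) - m = 83/14 - m)
I(143)/(-34211) - 46448/9278 = (83/14 - 1*143)/(-34211) - 46448/9278 = (83/14 - 143)*(-1/34211) - 46448*1/9278 = -1919/14*(-1/34211) - 23224/4639 = 1919/478954 - 23224/4639 = -11114325455/2221867606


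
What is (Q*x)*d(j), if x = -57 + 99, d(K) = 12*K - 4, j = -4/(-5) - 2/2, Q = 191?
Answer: -256704/5 ≈ -51341.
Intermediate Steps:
j = -1/5 (j = -4*(-1/5) - 2*1/2 = 4/5 - 1 = -1/5 ≈ -0.20000)
d(K) = -4 + 12*K
x = 42
(Q*x)*d(j) = (191*42)*(-4 + 12*(-1/5)) = 8022*(-4 - 12/5) = 8022*(-32/5) = -256704/5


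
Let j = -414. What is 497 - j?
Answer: 911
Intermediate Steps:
497 - j = 497 - 1*(-414) = 497 + 414 = 911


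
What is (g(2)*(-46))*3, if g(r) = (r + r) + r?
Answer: -828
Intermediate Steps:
g(r) = 3*r (g(r) = 2*r + r = 3*r)
(g(2)*(-46))*3 = ((3*2)*(-46))*3 = (6*(-46))*3 = -276*3 = -828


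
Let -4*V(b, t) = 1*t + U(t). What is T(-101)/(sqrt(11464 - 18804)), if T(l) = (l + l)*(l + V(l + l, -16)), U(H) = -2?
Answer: -19493*I*sqrt(1835)/3670 ≈ -227.53*I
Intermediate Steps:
V(b, t) = 1/2 - t/4 (V(b, t) = -(1*t - 2)/4 = -(t - 2)/4 = -(-2 + t)/4 = 1/2 - t/4)
T(l) = 2*l*(9/2 + l) (T(l) = (l + l)*(l + (1/2 - 1/4*(-16))) = (2*l)*(l + (1/2 + 4)) = (2*l)*(l + 9/2) = (2*l)*(9/2 + l) = 2*l*(9/2 + l))
T(-101)/(sqrt(11464 - 18804)) = (-101*(9 + 2*(-101)))/(sqrt(11464 - 18804)) = (-101*(9 - 202))/(sqrt(-7340)) = (-101*(-193))/((2*I*sqrt(1835))) = 19493*(-I*sqrt(1835)/3670) = -19493*I*sqrt(1835)/3670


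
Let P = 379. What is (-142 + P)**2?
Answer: 56169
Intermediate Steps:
(-142 + P)**2 = (-142 + 379)**2 = 237**2 = 56169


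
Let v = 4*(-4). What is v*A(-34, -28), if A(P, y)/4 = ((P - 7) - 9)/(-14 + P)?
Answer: -200/3 ≈ -66.667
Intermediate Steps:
A(P, y) = 4*(-16 + P)/(-14 + P) (A(P, y) = 4*(((P - 7) - 9)/(-14 + P)) = 4*(((-7 + P) - 9)/(-14 + P)) = 4*((-16 + P)/(-14 + P)) = 4*(-16 + P)/(-14 + P))
v = -16
v*A(-34, -28) = -64*(-16 - 34)/(-14 - 34) = -64*(-50)/(-48) = -64*(-1)*(-50)/48 = -16*25/6 = -200/3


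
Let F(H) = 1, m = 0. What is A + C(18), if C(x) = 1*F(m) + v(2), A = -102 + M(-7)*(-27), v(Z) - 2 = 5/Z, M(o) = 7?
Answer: -571/2 ≈ -285.50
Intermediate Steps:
v(Z) = 2 + 5/Z
A = -291 (A = -102 + 7*(-27) = -102 - 189 = -291)
C(x) = 11/2 (C(x) = 1*1 + (2 + 5/2) = 1 + (2 + 5*(½)) = 1 + (2 + 5/2) = 1 + 9/2 = 11/2)
A + C(18) = -291 + 11/2 = -571/2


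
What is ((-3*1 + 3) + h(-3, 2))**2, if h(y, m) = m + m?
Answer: 16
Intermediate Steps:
h(y, m) = 2*m
((-3*1 + 3) + h(-3, 2))**2 = ((-3*1 + 3) + 2*2)**2 = ((-3 + 3) + 4)**2 = (0 + 4)**2 = 4**2 = 16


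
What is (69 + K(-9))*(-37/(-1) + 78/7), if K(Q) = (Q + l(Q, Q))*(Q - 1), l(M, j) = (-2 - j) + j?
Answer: 60323/7 ≈ 8617.6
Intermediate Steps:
l(M, j) = -2
K(Q) = (-1 + Q)*(-2 + Q) (K(Q) = (Q - 2)*(Q - 1) = (-2 + Q)*(-1 + Q) = (-1 + Q)*(-2 + Q))
(69 + K(-9))*(-37/(-1) + 78/7) = (69 + (2 + (-9)² - 3*(-9)))*(-37/(-1) + 78/7) = (69 + (2 + 81 + 27))*(-37*(-1) + 78*(⅐)) = (69 + 110)*(37 + 78/7) = 179*(337/7) = 60323/7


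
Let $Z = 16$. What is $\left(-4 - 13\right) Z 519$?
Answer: $-141168$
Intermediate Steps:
$\left(-4 - 13\right) Z 519 = \left(-4 - 13\right) 16 \cdot 519 = \left(-17\right) 16 \cdot 519 = \left(-272\right) 519 = -141168$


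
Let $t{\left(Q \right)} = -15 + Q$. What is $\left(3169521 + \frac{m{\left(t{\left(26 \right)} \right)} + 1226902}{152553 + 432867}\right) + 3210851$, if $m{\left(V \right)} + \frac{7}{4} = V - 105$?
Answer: $\frac{2988158882437}{468336} \approx 6.3804 \cdot 10^{6}$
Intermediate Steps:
$m{\left(V \right)} = - \frac{427}{4} + V$ ($m{\left(V \right)} = - \frac{7}{4} + \left(V - 105\right) = - \frac{7}{4} + \left(-105 + V\right) = - \frac{427}{4} + V$)
$\left(3169521 + \frac{m{\left(t{\left(26 \right)} \right)} + 1226902}{152553 + 432867}\right) + 3210851 = \left(3169521 + \frac{\left(- \frac{427}{4} + \left(-15 + 26\right)\right) + 1226902}{152553 + 432867}\right) + 3210851 = \left(3169521 + \frac{\left(- \frac{427}{4} + 11\right) + 1226902}{585420}\right) + 3210851 = \left(3169521 + \left(- \frac{383}{4} + 1226902\right) \frac{1}{585420}\right) + 3210851 = \left(3169521 + \frac{4907225}{4} \cdot \frac{1}{585420}\right) + 3210851 = \left(3169521 + \frac{981445}{468336}\right) + 3210851 = \frac{1484401768501}{468336} + 3210851 = \frac{2988158882437}{468336}$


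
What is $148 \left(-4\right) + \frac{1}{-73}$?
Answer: $- \frac{43217}{73} \approx -592.01$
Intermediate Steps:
$148 \left(-4\right) + \frac{1}{-73} = -592 - \frac{1}{73} = - \frac{43217}{73}$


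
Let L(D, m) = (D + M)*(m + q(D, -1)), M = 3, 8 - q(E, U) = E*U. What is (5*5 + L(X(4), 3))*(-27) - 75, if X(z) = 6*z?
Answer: -26265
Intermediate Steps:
q(E, U) = 8 - E*U
L(D, m) = (3 + D)*(8 + D + m) (L(D, m) = (D + 3)*(m + (8 - 1*D*(-1))) = (3 + D)*(m + (8 + D)) = (3 + D)*(8 + D + m))
(5*5 + L(X(4), 3))*(-27) - 75 = (5*5 + (24 + (6*4)**2 + 3*3 + 11*(6*4) + (6*4)*3))*(-27) - 75 = (25 + (24 + 24**2 + 9 + 11*24 + 24*3))*(-27) - 75 = (25 + (24 + 576 + 9 + 264 + 72))*(-27) - 75 = (25 + 945)*(-27) - 75 = 970*(-27) - 75 = -26190 - 75 = -26265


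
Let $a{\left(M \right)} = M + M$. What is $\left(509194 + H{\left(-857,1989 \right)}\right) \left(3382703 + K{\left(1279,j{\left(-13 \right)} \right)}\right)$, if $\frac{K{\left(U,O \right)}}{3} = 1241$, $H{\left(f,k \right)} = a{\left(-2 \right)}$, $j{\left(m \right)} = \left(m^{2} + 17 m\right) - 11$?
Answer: $1724334254940$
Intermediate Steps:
$a{\left(M \right)} = 2 M$
$j{\left(m \right)} = -11 + m^{2} + 17 m$
$H{\left(f,k \right)} = -4$ ($H{\left(f,k \right)} = 2 \left(-2\right) = -4$)
$K{\left(U,O \right)} = 3723$ ($K{\left(U,O \right)} = 3 \cdot 1241 = 3723$)
$\left(509194 + H{\left(-857,1989 \right)}\right) \left(3382703 + K{\left(1279,j{\left(-13 \right)} \right)}\right) = \left(509194 - 4\right) \left(3382703 + 3723\right) = 509190 \cdot 3386426 = 1724334254940$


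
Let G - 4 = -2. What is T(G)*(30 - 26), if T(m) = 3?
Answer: 12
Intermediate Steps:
G = 2 (G = 4 - 2 = 2)
T(G)*(30 - 26) = 3*(30 - 26) = 3*4 = 12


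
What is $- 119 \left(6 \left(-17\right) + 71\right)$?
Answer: $3689$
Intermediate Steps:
$- 119 \left(6 \left(-17\right) + 71\right) = - 119 \left(-102 + 71\right) = \left(-119\right) \left(-31\right) = 3689$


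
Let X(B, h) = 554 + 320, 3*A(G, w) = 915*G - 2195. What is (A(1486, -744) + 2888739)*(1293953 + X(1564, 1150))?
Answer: 4326324312608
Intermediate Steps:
A(G, w) = -2195/3 + 305*G (A(G, w) = (915*G - 2195)/3 = (-2195 + 915*G)/3 = -2195/3 + 305*G)
X(B, h) = 874
(A(1486, -744) + 2888739)*(1293953 + X(1564, 1150)) = ((-2195/3 + 305*1486) + 2888739)*(1293953 + 874) = ((-2195/3 + 453230) + 2888739)*1294827 = (1357495/3 + 2888739)*1294827 = (10023712/3)*1294827 = 4326324312608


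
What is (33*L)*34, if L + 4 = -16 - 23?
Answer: -48246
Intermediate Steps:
L = -43 (L = -4 + (-16 - 23) = -4 - 39 = -43)
(33*L)*34 = (33*(-43))*34 = -1419*34 = -48246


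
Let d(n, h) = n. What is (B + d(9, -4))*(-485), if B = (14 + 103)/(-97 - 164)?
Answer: -120280/29 ≈ -4147.6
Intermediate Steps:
B = -13/29 (B = 117/(-261) = 117*(-1/261) = -13/29 ≈ -0.44828)
(B + d(9, -4))*(-485) = (-13/29 + 9)*(-485) = (248/29)*(-485) = -120280/29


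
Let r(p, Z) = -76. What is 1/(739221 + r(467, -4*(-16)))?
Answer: 1/739145 ≈ 1.3529e-6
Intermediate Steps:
1/(739221 + r(467, -4*(-16))) = 1/(739221 - 76) = 1/739145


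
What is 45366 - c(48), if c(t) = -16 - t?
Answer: 45430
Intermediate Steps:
45366 - c(48) = 45366 - (-16 - 1*48) = 45366 - (-16 - 48) = 45366 - 1*(-64) = 45366 + 64 = 45430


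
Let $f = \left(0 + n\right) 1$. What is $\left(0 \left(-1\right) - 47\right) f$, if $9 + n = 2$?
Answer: $329$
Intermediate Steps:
$n = -7$ ($n = -9 + 2 = -7$)
$f = -7$ ($f = \left(0 - 7\right) 1 = \left(-7\right) 1 = -7$)
$\left(0 \left(-1\right) - 47\right) f = \left(0 \left(-1\right) - 47\right) \left(-7\right) = \left(0 - 47\right) \left(-7\right) = \left(-47\right) \left(-7\right) = 329$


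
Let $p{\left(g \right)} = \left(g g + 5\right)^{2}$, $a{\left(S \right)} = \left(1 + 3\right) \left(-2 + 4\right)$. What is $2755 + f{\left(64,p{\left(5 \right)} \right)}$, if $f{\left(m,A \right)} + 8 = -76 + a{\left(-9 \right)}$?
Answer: $2679$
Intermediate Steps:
$a{\left(S \right)} = 8$ ($a{\left(S \right)} = 4 \cdot 2 = 8$)
$p{\left(g \right)} = \left(5 + g^{2}\right)^{2}$ ($p{\left(g \right)} = \left(g^{2} + 5\right)^{2} = \left(5 + g^{2}\right)^{2}$)
$f{\left(m,A \right)} = -76$ ($f{\left(m,A \right)} = -8 + \left(-76 + 8\right) = -8 - 68 = -76$)
$2755 + f{\left(64,p{\left(5 \right)} \right)} = 2755 - 76 = 2679$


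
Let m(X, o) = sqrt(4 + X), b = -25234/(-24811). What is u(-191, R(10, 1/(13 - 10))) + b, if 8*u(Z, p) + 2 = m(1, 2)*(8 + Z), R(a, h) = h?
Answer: 76125/99244 - 183*sqrt(5)/8 ≈ -50.383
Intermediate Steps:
b = 25234/24811 (b = -25234*(-1/24811) = 25234/24811 ≈ 1.0170)
u(Z, p) = -1/4 + sqrt(5)*(8 + Z)/8 (u(Z, p) = -1/4 + (sqrt(4 + 1)*(8 + Z))/8 = -1/4 + (sqrt(5)*(8 + Z))/8 = -1/4 + sqrt(5)*(8 + Z)/8)
u(-191, R(10, 1/(13 - 10))) + b = (-1/4 + sqrt(5) + (1/8)*(-191)*sqrt(5)) + 25234/24811 = (-1/4 + sqrt(5) - 191*sqrt(5)/8) + 25234/24811 = (-1/4 - 183*sqrt(5)/8) + 25234/24811 = 76125/99244 - 183*sqrt(5)/8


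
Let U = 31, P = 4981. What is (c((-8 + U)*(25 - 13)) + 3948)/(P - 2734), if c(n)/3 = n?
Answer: 1592/749 ≈ 2.1255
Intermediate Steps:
c(n) = 3*n
(c((-8 + U)*(25 - 13)) + 3948)/(P - 2734) = (3*((-8 + 31)*(25 - 13)) + 3948)/(4981 - 2734) = (3*(23*12) + 3948)/2247 = (3*276 + 3948)*(1/2247) = (828 + 3948)*(1/2247) = 4776*(1/2247) = 1592/749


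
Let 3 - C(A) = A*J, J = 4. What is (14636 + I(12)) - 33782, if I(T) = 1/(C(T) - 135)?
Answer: -3446281/180 ≈ -19146.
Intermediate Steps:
C(A) = 3 - 4*A (C(A) = 3 - A*4 = 3 - 4*A)
I(T) = 1/(-132 - 4*T) (I(T) = 1/((3 - 4*T) - 135) = 1/(-132 - 4*T))
(14636 + I(12)) - 33782 = (14636 - 1/(132 + 4*12)) - 33782 = (14636 - 1/(132 + 48)) - 33782 = (14636 - 1/180) - 33782 = 2634479/180 - 33782 = -3446281/180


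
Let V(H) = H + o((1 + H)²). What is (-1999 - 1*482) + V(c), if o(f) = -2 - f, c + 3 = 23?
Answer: -2904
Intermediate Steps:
c = 20 (c = -3 + 23 = 20)
V(H) = -2 + H - (1 + H)² (V(H) = H + (-2 - (1 + H)²) = -2 + H - (1 + H)²)
(-1999 - 1*482) + V(c) = (-1999 - 1*482) + (-2 + 20 - (1 + 20)²) = (-1999 - 482) + (-2 + 20 - 1*21²) = -2481 + (-2 + 20 - 1*441) = -2481 + (-2 + 20 - 441) = -2481 - 423 = -2904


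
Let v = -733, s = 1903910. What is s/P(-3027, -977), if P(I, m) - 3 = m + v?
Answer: -1903910/1707 ≈ -1115.4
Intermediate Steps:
P(I, m) = -730 + m (P(I, m) = 3 + (m - 733) = 3 + (-733 + m) = -730 + m)
s/P(-3027, -977) = 1903910/(-730 - 977) = 1903910/(-1707) = 1903910*(-1/1707) = -1903910/1707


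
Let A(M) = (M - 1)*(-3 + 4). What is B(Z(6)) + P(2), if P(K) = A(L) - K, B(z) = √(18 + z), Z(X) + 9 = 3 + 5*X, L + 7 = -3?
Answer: -13 + √42 ≈ -6.5193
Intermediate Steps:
L = -10 (L = -7 - 3 = -10)
A(M) = -1 + M (A(M) = (-1 + M)*1 = -1 + M)
Z(X) = -6 + 5*X (Z(X) = -9 + (3 + 5*X) = -6 + 5*X)
P(K) = -11 - K (P(K) = (-1 - 10) - K = -11 - K)
B(Z(6)) + P(2) = √(18 + (-6 + 5*6)) + (-11 - 1*2) = √(18 + (-6 + 30)) + (-11 - 2) = √(18 + 24) - 13 = √42 - 13 = -13 + √42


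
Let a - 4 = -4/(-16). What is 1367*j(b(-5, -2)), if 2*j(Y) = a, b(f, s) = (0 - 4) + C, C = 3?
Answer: 23239/8 ≈ 2904.9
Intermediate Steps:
b(f, s) = -1 (b(f, s) = (0 - 4) + 3 = -4 + 3 = -1)
a = 17/4 (a = 4 - 4/(-16) = 4 - 4*(-1/16) = 4 + ¼ = 17/4 ≈ 4.2500)
j(Y) = 17/8 (j(Y) = (½)*(17/4) = 17/8)
1367*j(b(-5, -2)) = 1367*(17/8) = 23239/8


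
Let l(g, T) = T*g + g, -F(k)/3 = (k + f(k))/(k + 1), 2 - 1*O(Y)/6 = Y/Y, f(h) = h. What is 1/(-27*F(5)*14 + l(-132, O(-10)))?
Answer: 1/966 ≈ 0.0010352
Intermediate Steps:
O(Y) = 6 (O(Y) = 12 - 6*Y/Y = 12 - 6*1 = 12 - 6 = 6)
F(k) = -6*k/(1 + k) (F(k) = -3*(k + k)/(k + 1) = -3*2*k/(1 + k) = -6*k/(1 + k))
l(g, T) = g + T*g
1/(-27*F(5)*14 + l(-132, O(-10))) = 1/(-(-162)*5/(1 + 5)*14 - 132*(1 + 6)) = 1/(-(-162)*5/6*14 - 132*7) = 1/(-(-162)*5/6*14 - 924) = 1/(-27*(-5)*14 - 924) = 1/(135*14 - 924) = 1/(1890 - 924) = 1/966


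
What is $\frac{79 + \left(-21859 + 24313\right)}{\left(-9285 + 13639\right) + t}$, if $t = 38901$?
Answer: $\frac{2533}{43255} \approx 0.05856$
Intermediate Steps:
$\frac{79 + \left(-21859 + 24313\right)}{\left(-9285 + 13639\right) + t} = \frac{79 + \left(-21859 + 24313\right)}{\left(-9285 + 13639\right) + 38901} = \frac{79 + 2454}{4354 + 38901} = \frac{2533}{43255}$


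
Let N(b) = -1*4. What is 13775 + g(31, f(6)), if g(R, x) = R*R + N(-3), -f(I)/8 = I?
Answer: 14732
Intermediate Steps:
N(b) = -4
f(I) = -8*I
g(R, x) = -4 + R² (g(R, x) = R*R - 4 = R² - 4 = -4 + R²)
13775 + g(31, f(6)) = 13775 + (-4 + 31²) = 13775 + (-4 + 961) = 13775 + 957 = 14732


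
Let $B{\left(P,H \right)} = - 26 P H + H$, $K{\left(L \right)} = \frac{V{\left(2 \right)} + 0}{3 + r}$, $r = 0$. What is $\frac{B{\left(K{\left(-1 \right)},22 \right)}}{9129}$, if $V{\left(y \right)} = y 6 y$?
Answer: $- \frac{1518}{3043} \approx -0.49885$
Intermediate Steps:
$V{\left(y \right)} = 6 y^{2}$ ($V{\left(y \right)} = 6 y y = 6 y^{2}$)
$K{\left(L \right)} = 8$ ($K{\left(L \right)} = \frac{6 \cdot 2^{2} + 0}{3 + 0} = \frac{6 \cdot 4 + 0}{3} = \left(24 + 0\right) \frac{1}{3} = 24 \cdot \frac{1}{3} = 8$)
$B{\left(P,H \right)} = H - 26 H P$ ($B{\left(P,H \right)} = - 26 H P + H = H - 26 H P$)
$\frac{B{\left(K{\left(-1 \right)},22 \right)}}{9129} = \frac{22 \left(1 - 208\right)}{9129} = 22 \left(1 - 208\right) \frac{1}{9129} = 22 \left(-207\right) \frac{1}{9129} = \left(-4554\right) \frac{1}{9129} = - \frac{1518}{3043}$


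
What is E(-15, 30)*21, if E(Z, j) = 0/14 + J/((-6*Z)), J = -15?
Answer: -7/2 ≈ -3.5000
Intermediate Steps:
E(Z, j) = 5/(2*Z) (E(Z, j) = 0/14 - 15*(-1/(6*Z)) = 0*(1/14) - (-5)/(2*Z) = 0 + 5/(2*Z) = 5/(2*Z))
E(-15, 30)*21 = ((5/2)/(-15))*21 = ((5/2)*(-1/15))*21 = -⅙*21 = -7/2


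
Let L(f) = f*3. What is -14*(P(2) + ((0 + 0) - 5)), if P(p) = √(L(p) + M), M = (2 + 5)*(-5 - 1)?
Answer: 70 - 84*I ≈ 70.0 - 84.0*I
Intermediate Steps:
M = -42 (M = 7*(-6) = -42)
L(f) = 3*f
P(p) = √(-42 + 3*p) (P(p) = √(3*p - 42) = √(-42 + 3*p))
-14*(P(2) + ((0 + 0) - 5)) = -14*(√(-42 + 3*2) + ((0 + 0) - 5)) = -14*(√(-42 + 6) + (0 - 5)) = -14*(√(-36) - 5) = -14*(6*I - 5) = -14*(-5 + 6*I) = 70 - 84*I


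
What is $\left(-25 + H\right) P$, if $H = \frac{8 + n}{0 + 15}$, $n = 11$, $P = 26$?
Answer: $- \frac{9256}{15} \approx -617.07$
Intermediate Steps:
$H = \frac{19}{15}$ ($H = \frac{8 + 11}{0 + 15} = \frac{19}{15} \approx 1.2667$)
$\left(-25 + H\right) P = \left(-25 + \frac{19}{15}\right) 26 = \left(- \frac{356}{15}\right) 26 = - \frac{9256}{15}$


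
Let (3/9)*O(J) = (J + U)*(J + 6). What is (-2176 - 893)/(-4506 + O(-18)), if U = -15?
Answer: 1023/1106 ≈ 0.92495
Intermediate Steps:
O(J) = 3*(-15 + J)*(6 + J) (O(J) = 3*((J - 15)*(J + 6)) = 3*((-15 + J)*(6 + J)) = 3*(-15 + J)*(6 + J))
(-2176 - 893)/(-4506 + O(-18)) = (-2176 - 893)/(-4506 + (-270 - 27*(-18) + 3*(-18)²)) = -3069/(-4506 + (-270 + 486 + 3*324)) = -3069/(-4506 + (-270 + 486 + 972)) = -3069/(-4506 + 1188) = -3069/(-3318) = -3069*(-1/3318) = 1023/1106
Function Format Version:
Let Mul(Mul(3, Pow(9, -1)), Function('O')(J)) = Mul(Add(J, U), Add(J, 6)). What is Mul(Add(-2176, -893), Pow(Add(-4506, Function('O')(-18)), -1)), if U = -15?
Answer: Rational(1023, 1106) ≈ 0.92495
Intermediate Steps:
Function('O')(J) = Mul(3, Add(-15, J), Add(6, J)) (Function('O')(J) = Mul(3, Mul(Add(J, -15), Add(J, 6))) = Mul(3, Mul(Add(-15, J), Add(6, J))) = Mul(3, Add(-15, J), Add(6, J)))
Mul(Add(-2176, -893), Pow(Add(-4506, Function('O')(-18)), -1)) = Mul(Add(-2176, -893), Pow(Add(-4506, Add(-270, Mul(-27, -18), Mul(3, Pow(-18, 2)))), -1)) = Mul(-3069, Pow(Add(-4506, Add(-270, 486, Mul(3, 324))), -1)) = Mul(-3069, Pow(Add(-4506, Add(-270, 486, 972)), -1)) = Mul(-3069, Pow(Add(-4506, 1188), -1)) = Mul(-3069, Pow(-3318, -1)) = Mul(-3069, Rational(-1, 3318)) = Rational(1023, 1106)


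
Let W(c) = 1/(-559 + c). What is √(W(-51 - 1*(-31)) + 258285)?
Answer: √86587721106/579 ≈ 508.22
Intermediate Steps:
√(W(-51 - 1*(-31)) + 258285) = √(1/(-559 + (-51 - 1*(-31))) + 258285) = √(1/(-559 + (-51 + 31)) + 258285) = √(1/(-559 - 20) + 258285) = √(1/(-579) + 258285) = √(-1/579 + 258285) = √(149547014/579) = √86587721106/579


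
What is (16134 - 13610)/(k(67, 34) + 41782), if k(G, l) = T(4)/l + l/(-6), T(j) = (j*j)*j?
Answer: 128724/2130689 ≈ 0.060414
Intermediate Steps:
T(j) = j³ (T(j) = j²*j = j³)
k(G, l) = 64/l - l/6 (k(G, l) = 4³/l + l/(-6) = 64/l + l*(-⅙) = 64/l - l/6)
(16134 - 13610)/(k(67, 34) + 41782) = (16134 - 13610)/((64/34 - ⅙*34) + 41782) = 2524/((64*(1/34) - 17/3) + 41782) = 2524/((32/17 - 17/3) + 41782) = 2524/(-193/51 + 41782) = 2524/(2130689/51) = 2524*(51/2130689) = 128724/2130689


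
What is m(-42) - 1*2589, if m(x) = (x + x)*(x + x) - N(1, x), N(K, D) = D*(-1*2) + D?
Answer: 4425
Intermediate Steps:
N(K, D) = -D (N(K, D) = D*(-2) + D = -2*D + D = -D)
m(x) = x + 4*x² (m(x) = (x + x)*(x + x) - (-1)*x = (2*x)*(2*x) + x = 4*x² + x = x + 4*x²)
m(-42) - 1*2589 = -42*(1 + 4*(-42)) - 1*2589 = -42*(1 - 168) - 2589 = -42*(-167) - 2589 = 7014 - 2589 = 4425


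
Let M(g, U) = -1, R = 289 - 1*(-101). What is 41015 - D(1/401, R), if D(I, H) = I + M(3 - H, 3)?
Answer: 16447415/401 ≈ 41016.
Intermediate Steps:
R = 390 (R = 289 + 101 = 390)
D(I, H) = -1 + I (D(I, H) = I - 1 = -1 + I)
41015 - D(1/401, R) = 41015 - (-1 + 1/401) = 41015 - 1*(-400/401) = 41015 + 400/401 = 16447415/401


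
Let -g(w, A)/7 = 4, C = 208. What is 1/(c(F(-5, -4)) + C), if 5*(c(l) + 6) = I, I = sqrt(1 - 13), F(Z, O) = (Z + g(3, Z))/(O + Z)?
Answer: 2525/510056 - 5*I*sqrt(3)/510056 ≈ 0.0049504 - 1.6979e-5*I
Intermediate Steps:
g(w, A) = -28 (g(w, A) = -7*4 = -28)
F(Z, O) = (-28 + Z)/(O + Z) (F(Z, O) = (Z - 28)/(O + Z) = (-28 + Z)/(O + Z))
I = 2*I*sqrt(3) (I = sqrt(-12) = 2*I*sqrt(3) ≈ 3.4641*I)
c(l) = -6 + 2*I*sqrt(3)/5 (c(l) = -6 + (2*I*sqrt(3))/5 = -6 + 2*I*sqrt(3)/5)
1/(c(F(-5, -4)) + C) = 1/((-6 + 2*I*sqrt(3)/5) + 208) = 1/(202 + 2*I*sqrt(3)/5)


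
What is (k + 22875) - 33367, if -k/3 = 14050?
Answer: -52642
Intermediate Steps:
k = -42150 (k = -3*14050 = -42150)
(k + 22875) - 33367 = (-42150 + 22875) - 33367 = -19275 - 33367 = -52642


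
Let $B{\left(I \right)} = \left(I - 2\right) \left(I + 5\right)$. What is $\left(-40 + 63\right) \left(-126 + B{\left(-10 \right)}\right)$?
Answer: $-1518$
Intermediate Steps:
$B{\left(I \right)} = \left(-2 + I\right) \left(5 + I\right)$
$\left(-40 + 63\right) \left(-126 + B{\left(-10 \right)}\right) = \left(-40 + 63\right) \left(-126 + \left(-10 + \left(-10\right)^{2} + 3 \left(-10\right)\right)\right) = 23 \left(-126 - -60\right) = 23 \left(-126 + 60\right) = 23 \left(-66\right) = -1518$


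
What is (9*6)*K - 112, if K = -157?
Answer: -8590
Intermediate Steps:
(9*6)*K - 112 = (9*6)*(-157) - 112 = 54*(-157) - 112 = -8478 - 112 = -8590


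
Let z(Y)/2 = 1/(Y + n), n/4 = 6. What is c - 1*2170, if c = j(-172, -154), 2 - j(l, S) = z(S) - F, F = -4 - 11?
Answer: -141894/65 ≈ -2183.0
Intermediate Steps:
n = 24 (n = 4*6 = 24)
z(Y) = 2/(24 + Y) (z(Y) = 2/(Y + 24) = 2/(24 + Y))
F = -15
j(l, S) = -13 - 2/(24 + S) (j(l, S) = 2 - (2/(24 + S) - 1*(-15)) = 2 - (2/(24 + S) + 15) = 2 - (15 + 2/(24 + S)) = 2 + (-15 - 2/(24 + S)) = -13 - 2/(24 + S))
c = -844/65 (c = (-314 - 13*(-154))/(24 - 154) = (-314 + 2002)/(-130) = -1/130*1688 = -844/65 ≈ -12.985)
c - 1*2170 = -844/65 - 1*2170 = -844/65 - 2170 = -141894/65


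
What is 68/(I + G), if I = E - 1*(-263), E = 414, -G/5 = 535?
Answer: -34/999 ≈ -0.034034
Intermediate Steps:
G = -2675 (G = -5*535 = -2675)
I = 677 (I = 414 - 1*(-263) = 414 + 263 = 677)
68/(I + G) = 68/(677 - 2675) = 68/(-1998) = -1/1998*68 = -34/999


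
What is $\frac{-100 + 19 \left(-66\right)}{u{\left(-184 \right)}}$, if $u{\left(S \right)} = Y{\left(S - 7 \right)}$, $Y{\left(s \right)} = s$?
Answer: $\frac{1354}{191} \approx 7.089$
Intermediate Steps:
$u{\left(S \right)} = -7 + S$ ($u{\left(S \right)} = S - 7 = -7 + S$)
$\frac{-100 + 19 \left(-66\right)}{u{\left(-184 \right)}} = \frac{-100 + 19 \left(-66\right)}{-7 - 184} = \frac{-100 - 1254}{-191} = \left(-1354\right) \left(- \frac{1}{191}\right) = \frac{1354}{191}$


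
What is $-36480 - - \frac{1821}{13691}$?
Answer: $- \frac{499445859}{13691} \approx -36480.0$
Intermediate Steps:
$-36480 - - \frac{1821}{13691} = -36480 + \frac{1821}{13691} = - \frac{499445859}{13691}$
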